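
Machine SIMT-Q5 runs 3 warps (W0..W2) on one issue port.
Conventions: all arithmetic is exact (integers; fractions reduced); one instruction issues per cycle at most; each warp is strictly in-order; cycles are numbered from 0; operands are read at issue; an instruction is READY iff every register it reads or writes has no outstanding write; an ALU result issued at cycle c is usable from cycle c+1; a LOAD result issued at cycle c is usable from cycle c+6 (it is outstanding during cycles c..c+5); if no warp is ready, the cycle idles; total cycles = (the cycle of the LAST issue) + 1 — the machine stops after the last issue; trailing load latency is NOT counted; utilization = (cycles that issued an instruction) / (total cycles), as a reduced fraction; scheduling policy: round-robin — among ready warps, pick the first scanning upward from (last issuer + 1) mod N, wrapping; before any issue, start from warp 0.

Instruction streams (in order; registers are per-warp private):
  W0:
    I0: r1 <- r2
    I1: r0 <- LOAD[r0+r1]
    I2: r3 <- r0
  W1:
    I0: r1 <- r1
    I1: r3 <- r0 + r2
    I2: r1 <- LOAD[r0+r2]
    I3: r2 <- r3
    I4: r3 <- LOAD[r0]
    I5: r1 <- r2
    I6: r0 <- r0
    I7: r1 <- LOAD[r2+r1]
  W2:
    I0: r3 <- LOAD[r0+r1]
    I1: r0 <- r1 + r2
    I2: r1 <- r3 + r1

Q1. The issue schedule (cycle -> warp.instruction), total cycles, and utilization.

cycle 0: W0.I0
cycle 1: W1.I0
cycle 2: W2.I0
cycle 3: W0.I1
cycle 4: W1.I1
cycle 5: W2.I1
cycle 6: W1.I2
cycle 7: W1.I3
cycle 8: W2.I2
cycle 9: W0.I2
cycle 10: W1.I4
cycle 11: idle
cycle 12: W1.I5
cycle 13: W1.I6
cycle 14: W1.I7

Answer: 15 cycles, utilization 14/15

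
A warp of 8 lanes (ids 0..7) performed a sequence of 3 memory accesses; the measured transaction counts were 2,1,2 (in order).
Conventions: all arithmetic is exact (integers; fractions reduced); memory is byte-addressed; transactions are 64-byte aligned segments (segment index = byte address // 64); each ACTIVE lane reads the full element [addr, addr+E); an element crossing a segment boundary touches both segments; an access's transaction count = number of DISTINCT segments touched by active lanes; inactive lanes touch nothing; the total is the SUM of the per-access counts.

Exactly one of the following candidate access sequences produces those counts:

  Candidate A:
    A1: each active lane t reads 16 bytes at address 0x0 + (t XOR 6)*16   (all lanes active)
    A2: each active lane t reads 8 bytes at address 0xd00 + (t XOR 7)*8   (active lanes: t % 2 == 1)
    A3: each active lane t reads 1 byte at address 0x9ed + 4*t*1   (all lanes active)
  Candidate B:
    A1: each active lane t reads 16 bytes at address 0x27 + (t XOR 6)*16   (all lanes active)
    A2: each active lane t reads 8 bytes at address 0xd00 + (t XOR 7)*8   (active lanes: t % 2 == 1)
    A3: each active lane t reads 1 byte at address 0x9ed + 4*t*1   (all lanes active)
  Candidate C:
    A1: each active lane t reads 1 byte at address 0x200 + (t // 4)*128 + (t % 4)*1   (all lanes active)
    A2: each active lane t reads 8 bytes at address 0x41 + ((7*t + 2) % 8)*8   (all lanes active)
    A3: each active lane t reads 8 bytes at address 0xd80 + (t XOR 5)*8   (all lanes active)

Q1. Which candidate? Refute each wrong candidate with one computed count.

B: A1 gives 3 transactions, not 2
C: A2 gives 2 transactions, not 1
A: all counts match (2,1,2)

Answer: A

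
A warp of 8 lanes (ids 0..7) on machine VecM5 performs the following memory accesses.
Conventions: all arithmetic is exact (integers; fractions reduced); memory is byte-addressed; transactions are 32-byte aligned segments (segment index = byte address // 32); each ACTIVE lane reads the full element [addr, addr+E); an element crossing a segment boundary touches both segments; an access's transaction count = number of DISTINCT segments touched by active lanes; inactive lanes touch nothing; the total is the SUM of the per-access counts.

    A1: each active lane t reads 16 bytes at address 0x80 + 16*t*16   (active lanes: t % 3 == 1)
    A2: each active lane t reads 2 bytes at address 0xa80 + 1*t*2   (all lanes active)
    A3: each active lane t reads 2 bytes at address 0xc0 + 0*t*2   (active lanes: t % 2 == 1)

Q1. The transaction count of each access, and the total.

A1: 3 transactions
A2: 1 transaction
A3: 1 transaction

Answer: 3,1,1; total 5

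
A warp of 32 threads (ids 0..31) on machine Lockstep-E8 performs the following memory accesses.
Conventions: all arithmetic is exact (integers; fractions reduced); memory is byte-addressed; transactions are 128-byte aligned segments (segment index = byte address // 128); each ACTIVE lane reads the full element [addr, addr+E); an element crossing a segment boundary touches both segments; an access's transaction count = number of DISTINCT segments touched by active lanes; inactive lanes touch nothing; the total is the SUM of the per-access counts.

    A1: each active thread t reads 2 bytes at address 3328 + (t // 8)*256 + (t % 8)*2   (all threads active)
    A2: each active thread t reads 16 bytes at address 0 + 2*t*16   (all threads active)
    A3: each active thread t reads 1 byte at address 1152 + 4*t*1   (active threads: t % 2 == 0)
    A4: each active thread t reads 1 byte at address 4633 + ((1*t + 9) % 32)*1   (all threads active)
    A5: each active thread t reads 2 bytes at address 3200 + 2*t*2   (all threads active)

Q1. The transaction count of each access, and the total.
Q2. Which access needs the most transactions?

A1: 4 transactions
A2: 8 transactions
A3: 1 transaction
A4: 1 transaction
A5: 1 transaction

Answer: 4,8,1,1,1; total 15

Answer: A2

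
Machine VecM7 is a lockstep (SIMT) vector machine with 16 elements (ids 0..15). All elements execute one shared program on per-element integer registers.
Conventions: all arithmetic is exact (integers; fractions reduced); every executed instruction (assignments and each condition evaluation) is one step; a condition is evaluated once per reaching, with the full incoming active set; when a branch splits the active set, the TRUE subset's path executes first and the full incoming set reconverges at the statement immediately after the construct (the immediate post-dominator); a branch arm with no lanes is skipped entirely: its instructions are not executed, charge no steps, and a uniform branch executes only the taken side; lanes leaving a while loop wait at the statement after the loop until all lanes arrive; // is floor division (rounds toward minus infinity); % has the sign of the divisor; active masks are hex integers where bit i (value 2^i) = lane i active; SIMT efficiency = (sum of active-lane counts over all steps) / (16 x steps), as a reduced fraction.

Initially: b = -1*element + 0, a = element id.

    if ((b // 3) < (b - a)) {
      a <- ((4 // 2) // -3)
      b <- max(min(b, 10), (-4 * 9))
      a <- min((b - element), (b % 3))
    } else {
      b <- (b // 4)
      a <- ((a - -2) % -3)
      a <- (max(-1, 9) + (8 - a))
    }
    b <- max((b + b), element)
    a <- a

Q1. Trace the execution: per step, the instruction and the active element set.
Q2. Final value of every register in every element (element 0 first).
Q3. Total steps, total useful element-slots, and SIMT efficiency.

step 0: eval ((b // 3) < (b - a))    0xffff
step 1: b <- (b // 4)                0xffff
step 2: a <- ((a - -2) % -3)         0xffff
step 3: a <- (max(-1, 9) + (8 - a))  0xffff
step 4: b <- max((b + b), element)   0xffff
step 5: a <- a                       0xffff

Answer: 6 steps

b: 0,1,2,3,4,5,6,7,8,9,10,11,12,13,14,15
a: 18,17,19,18,17,19,18,17,19,18,17,19,18,17,19,18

steps = 6; useful = 96; efficiency = 96/96 = 1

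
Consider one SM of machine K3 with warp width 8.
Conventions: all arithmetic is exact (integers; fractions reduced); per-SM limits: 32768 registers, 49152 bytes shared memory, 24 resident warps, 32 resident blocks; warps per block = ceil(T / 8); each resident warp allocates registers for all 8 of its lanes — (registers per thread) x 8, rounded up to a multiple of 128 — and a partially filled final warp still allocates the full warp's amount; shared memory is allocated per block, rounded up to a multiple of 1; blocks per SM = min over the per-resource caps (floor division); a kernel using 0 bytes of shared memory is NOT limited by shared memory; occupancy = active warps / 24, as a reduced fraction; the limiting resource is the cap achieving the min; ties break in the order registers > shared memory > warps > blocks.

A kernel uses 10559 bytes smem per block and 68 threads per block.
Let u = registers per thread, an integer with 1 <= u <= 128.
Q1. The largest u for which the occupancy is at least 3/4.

Answer: u = 128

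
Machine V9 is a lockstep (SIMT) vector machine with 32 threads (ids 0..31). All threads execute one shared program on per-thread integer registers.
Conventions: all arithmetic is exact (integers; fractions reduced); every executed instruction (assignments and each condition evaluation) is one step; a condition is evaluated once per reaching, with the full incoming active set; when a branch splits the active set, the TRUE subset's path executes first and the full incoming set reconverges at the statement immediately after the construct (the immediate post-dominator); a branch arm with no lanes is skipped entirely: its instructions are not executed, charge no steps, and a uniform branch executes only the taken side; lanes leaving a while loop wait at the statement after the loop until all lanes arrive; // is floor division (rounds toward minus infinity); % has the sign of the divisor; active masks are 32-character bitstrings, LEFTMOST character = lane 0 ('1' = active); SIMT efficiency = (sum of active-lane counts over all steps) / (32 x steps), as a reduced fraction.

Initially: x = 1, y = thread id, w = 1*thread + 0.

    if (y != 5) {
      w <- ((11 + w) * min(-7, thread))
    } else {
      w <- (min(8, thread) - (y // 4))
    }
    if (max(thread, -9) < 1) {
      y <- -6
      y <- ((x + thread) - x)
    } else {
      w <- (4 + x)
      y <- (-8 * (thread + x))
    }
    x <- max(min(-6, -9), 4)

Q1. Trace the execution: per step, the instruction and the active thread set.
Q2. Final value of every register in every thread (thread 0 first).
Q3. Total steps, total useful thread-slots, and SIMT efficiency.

step 0: eval (y != 5)                11111111111111111111111111111111
step 1: w <- ((11 + w) * min(-7, thread)) 11111011111111111111111111111111
step 2: w <- (min(8, thread) - (y // 4)) 00000100000000000000000000000000
step 3: eval (max(thread, -9) < 1)   11111111111111111111111111111111
step 4: y <- -6                      10000000000000000000000000000000
step 5: y <- ((x + thread) - x)      10000000000000000000000000000000
step 6: w <- (4 + x)                 01111111111111111111111111111111
step 7: y <- (-8 * (thread + x))     01111111111111111111111111111111
step 8: x <- max(min(-6, -9), 4)     11111111111111111111111111111111

Answer: 9 steps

x: 4,4,4,4,4,4,4,4,4,4,4,4,4,4,4,4,4,4,4,4,4,4,4,4,4,4,4,4,4,4,4,4
y: 0,-16,-24,-32,-40,-48,-56,-64,-72,-80,-88,-96,-104,-112,-120,-128,-136,-144,-152,-160,-168,-176,-184,-192,-200,-208,-216,-224,-232,-240,-248,-256
w: -77,5,5,5,5,5,5,5,5,5,5,5,5,5,5,5,5,5,5,5,5,5,5,5,5,5,5,5,5,5,5,5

steps = 9; useful = 192; efficiency = 192/288 = 2/3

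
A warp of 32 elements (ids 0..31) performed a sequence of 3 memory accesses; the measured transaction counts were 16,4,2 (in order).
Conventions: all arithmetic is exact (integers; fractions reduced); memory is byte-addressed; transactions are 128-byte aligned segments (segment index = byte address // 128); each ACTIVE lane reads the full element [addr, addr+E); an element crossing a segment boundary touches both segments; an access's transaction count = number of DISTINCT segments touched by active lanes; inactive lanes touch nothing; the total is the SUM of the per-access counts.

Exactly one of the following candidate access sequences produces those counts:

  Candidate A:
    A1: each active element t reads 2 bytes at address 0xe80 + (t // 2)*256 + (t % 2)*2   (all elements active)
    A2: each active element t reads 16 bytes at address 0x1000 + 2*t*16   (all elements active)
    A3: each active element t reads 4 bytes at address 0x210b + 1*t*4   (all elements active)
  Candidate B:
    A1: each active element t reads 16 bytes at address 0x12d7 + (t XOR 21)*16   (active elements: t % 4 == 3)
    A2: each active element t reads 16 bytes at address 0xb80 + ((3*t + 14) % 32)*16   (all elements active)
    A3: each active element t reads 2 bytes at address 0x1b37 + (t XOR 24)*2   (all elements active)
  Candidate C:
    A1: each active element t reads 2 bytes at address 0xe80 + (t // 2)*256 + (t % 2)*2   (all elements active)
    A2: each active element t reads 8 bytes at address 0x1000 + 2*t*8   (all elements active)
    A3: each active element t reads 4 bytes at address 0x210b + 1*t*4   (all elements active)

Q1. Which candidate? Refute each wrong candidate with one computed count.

A: A2 gives 8 transactions, not 4
B: A1 gives 5 transactions, not 16
C: all counts match (16,4,2)

Answer: C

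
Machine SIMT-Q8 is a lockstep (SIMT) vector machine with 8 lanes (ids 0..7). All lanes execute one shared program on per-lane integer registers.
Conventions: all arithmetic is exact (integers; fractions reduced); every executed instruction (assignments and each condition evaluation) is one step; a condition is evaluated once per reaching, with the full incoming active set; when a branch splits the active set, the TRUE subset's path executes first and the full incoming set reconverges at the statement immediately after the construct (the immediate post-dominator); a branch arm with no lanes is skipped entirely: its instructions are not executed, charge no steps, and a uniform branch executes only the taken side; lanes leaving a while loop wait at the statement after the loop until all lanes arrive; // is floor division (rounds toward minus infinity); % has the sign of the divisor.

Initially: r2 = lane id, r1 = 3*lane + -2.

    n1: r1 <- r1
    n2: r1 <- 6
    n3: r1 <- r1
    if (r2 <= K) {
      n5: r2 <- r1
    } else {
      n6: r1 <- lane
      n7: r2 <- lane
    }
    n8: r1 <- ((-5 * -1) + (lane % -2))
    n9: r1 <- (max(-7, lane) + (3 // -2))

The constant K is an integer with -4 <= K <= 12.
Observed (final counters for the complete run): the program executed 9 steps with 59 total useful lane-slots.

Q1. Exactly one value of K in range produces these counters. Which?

Answer: K = 4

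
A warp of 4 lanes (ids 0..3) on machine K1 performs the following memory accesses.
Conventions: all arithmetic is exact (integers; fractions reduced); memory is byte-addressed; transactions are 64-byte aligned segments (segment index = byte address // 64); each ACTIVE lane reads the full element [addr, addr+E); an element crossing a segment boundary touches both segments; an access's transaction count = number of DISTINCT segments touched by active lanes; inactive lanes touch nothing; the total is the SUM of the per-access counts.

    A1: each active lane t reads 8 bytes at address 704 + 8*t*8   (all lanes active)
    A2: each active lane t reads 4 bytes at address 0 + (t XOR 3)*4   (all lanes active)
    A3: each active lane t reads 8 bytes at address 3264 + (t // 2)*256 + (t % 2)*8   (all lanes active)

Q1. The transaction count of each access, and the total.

A1: 4 transactions
A2: 1 transaction
A3: 2 transactions

Answer: 4,1,2; total 7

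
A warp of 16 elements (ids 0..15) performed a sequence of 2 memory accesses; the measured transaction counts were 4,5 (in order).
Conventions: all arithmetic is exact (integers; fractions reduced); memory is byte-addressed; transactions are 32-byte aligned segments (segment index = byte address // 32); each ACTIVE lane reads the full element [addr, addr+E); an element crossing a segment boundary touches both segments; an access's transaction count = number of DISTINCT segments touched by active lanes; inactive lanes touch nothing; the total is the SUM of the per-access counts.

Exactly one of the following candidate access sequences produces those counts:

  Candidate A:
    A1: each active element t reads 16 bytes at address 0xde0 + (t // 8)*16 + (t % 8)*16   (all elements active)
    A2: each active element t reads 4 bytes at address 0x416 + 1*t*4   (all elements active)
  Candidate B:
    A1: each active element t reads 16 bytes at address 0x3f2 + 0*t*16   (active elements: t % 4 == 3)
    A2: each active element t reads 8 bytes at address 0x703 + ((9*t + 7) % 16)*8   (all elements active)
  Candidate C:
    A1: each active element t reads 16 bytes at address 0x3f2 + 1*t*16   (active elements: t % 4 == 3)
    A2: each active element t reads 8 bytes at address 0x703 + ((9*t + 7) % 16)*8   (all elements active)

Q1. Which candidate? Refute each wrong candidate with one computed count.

A: A1 gives 5 transactions, not 4
B: A1 gives 2 transactions, not 4
C: all counts match (4,5)

Answer: C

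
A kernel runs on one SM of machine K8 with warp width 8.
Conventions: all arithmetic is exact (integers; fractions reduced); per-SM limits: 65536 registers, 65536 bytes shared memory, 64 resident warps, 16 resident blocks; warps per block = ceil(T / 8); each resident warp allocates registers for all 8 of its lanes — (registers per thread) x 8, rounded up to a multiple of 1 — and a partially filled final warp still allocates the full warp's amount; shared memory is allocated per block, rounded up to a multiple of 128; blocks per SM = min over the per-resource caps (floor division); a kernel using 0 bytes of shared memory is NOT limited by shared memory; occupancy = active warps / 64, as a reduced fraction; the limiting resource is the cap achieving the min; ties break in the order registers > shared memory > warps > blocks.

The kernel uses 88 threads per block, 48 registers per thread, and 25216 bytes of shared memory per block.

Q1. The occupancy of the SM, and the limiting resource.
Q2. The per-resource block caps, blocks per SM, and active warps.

Answer: occupancy 11/32, limited by shared memory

registers: 15 blocks
shared memory: 2 blocks
warps: 5 blocks
blocks: 16 blocks

Answer: 2 blocks, 22 active warps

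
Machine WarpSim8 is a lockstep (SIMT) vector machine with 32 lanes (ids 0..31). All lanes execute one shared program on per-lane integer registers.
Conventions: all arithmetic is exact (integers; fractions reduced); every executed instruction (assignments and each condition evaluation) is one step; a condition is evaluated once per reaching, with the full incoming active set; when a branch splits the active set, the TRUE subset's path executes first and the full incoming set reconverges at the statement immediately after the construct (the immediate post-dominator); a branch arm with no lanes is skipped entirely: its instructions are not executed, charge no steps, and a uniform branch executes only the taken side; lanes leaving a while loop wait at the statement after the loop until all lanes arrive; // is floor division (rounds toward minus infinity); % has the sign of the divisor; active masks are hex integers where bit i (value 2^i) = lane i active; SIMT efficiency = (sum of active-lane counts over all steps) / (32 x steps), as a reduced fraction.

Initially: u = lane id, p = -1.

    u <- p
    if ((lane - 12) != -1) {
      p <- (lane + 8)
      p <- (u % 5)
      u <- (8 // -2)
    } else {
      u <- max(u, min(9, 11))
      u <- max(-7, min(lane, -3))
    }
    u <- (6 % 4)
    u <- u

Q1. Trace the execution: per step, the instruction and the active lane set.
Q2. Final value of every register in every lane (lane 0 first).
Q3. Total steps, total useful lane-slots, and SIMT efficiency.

step 0: u <- p                       0xffffffff
step 1: eval ((lane - 12) != -1)     0xffffffff
step 2: p <- (lane + 8)              0xfffff7ff
step 3: p <- (u % 5)                 0xfffff7ff
step 4: u <- (8 // -2)               0xfffff7ff
step 5: u <- max(u, min(9, 11))      0x00000800
step 6: u <- max(-7, min(lane, -3))  0x00000800
step 7: u <- (6 % 4)                 0xffffffff
step 8: u <- u                       0xffffffff

Answer: 9 steps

u: 2,2,2,2,2,2,2,2,2,2,2,2,2,2,2,2,2,2,2,2,2,2,2,2,2,2,2,2,2,2,2,2
p: 4,4,4,4,4,4,4,4,4,4,4,-1,4,4,4,4,4,4,4,4,4,4,4,4,4,4,4,4,4,4,4,4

steps = 9; useful = 223; efficiency = 223/288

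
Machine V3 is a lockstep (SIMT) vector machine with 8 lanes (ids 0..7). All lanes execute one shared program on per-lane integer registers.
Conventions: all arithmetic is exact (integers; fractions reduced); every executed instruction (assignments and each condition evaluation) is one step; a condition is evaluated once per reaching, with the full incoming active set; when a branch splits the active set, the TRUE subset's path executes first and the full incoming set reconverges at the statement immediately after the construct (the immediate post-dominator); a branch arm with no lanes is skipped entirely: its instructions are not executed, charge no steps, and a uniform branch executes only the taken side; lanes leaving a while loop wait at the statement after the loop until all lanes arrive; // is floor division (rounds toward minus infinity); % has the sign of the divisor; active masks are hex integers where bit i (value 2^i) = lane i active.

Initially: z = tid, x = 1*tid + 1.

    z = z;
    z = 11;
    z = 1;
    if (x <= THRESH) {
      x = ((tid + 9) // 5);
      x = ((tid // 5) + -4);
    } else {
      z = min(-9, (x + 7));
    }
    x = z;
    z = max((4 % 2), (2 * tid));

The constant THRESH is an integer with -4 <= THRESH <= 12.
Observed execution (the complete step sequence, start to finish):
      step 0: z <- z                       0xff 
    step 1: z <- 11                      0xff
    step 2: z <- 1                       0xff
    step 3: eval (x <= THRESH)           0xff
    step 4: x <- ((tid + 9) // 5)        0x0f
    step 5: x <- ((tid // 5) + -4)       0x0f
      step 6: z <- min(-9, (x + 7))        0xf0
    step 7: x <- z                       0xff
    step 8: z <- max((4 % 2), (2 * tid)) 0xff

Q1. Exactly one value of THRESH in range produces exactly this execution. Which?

Answer: THRESH = 4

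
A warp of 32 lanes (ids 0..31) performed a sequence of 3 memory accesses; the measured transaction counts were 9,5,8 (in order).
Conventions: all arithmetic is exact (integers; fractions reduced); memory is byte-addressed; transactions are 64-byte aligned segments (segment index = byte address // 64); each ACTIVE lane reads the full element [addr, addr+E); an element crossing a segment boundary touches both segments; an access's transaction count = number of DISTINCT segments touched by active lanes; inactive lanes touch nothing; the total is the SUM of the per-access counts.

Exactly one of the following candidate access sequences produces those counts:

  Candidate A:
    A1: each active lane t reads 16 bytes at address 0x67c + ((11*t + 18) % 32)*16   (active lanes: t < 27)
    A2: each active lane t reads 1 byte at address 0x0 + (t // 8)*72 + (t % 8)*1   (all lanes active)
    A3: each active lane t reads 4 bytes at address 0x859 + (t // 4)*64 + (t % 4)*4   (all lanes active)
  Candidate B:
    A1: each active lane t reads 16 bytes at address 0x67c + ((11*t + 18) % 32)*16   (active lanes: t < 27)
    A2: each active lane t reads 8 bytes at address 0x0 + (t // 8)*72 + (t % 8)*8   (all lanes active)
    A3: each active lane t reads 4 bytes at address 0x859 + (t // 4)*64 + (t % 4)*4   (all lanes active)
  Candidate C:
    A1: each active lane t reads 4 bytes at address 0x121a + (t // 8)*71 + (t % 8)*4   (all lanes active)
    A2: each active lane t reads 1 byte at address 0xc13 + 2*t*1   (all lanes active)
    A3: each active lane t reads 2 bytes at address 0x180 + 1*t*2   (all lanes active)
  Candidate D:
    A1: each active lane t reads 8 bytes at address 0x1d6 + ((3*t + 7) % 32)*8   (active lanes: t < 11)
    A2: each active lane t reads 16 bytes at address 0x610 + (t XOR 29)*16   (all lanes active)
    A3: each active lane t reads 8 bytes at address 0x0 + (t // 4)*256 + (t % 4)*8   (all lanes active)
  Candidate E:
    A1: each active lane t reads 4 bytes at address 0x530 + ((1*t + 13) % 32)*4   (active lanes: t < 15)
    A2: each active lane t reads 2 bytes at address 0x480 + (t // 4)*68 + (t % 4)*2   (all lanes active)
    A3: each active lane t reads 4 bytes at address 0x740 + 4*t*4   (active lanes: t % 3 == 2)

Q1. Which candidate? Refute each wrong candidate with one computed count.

A: A2 gives 4 transactions, not 5
C: A1 gives 5 transactions, not 9
D: A1 gives 5 transactions, not 9
E: A1 gives 2 transactions, not 9
B: all counts match (9,5,8)

Answer: B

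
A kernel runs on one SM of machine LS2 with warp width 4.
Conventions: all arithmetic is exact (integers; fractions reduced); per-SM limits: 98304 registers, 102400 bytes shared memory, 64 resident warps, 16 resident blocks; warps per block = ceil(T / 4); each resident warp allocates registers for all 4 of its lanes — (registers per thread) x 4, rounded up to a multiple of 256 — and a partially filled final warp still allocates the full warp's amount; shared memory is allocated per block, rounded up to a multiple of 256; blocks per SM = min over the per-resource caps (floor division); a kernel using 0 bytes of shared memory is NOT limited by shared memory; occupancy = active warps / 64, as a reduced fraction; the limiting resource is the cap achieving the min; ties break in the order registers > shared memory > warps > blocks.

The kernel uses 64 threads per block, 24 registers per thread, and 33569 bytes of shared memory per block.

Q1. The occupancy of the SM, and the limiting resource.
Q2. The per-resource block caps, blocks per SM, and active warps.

Answer: occupancy 3/4, limited by shared memory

registers: 24 blocks
shared memory: 3 blocks
warps: 4 blocks
blocks: 16 blocks

Answer: 3 blocks, 48 active warps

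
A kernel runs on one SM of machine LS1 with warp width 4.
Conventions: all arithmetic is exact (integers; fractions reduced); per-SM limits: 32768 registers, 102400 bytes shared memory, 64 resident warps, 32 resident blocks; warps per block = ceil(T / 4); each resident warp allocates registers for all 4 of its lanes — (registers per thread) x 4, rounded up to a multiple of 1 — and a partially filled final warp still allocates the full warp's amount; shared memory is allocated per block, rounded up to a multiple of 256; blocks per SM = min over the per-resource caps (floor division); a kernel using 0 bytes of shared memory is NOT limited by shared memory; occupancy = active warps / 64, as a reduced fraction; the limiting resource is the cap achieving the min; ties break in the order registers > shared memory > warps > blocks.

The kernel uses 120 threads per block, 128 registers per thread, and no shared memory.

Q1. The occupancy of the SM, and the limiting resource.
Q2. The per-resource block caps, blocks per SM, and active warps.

Answer: occupancy 15/16, limited by registers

registers: 2 blocks
shared memory: no limit (kernel uses none)
warps: 2 blocks
blocks: 32 blocks

Answer: 2 blocks, 60 active warps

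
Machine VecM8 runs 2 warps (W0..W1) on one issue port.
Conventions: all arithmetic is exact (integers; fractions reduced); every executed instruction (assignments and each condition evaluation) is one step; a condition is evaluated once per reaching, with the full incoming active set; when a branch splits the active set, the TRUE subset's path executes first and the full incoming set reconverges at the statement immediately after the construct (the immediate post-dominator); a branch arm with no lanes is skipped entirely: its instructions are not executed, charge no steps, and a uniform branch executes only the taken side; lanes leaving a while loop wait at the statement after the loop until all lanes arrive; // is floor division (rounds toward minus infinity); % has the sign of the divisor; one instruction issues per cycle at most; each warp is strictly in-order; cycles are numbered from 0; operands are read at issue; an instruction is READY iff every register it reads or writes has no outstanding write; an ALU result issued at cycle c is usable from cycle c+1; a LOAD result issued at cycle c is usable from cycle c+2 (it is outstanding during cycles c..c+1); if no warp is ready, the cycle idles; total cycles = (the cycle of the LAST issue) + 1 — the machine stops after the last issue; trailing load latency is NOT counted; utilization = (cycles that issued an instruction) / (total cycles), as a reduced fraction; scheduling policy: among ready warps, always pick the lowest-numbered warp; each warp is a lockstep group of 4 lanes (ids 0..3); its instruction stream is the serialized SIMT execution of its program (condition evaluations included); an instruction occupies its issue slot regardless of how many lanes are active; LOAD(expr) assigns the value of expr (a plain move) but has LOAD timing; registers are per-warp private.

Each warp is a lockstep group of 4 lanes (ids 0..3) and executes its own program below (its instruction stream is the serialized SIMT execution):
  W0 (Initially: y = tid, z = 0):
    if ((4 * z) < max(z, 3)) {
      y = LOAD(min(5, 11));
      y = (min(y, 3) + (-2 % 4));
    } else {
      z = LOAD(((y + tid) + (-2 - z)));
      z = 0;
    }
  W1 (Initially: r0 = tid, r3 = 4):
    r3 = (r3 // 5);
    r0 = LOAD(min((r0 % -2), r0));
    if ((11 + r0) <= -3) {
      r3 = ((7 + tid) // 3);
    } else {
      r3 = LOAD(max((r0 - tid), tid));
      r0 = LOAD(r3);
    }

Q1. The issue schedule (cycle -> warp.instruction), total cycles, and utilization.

cycle 0: W0.I0
cycle 1: W0.I1
cycle 2: W1.I0
cycle 3: W0.I2
cycle 4: W1.I1
cycle 5: idle
cycle 6: W1.I2
cycle 7: W1.I3
cycle 8: idle
cycle 9: W1.I4

Answer: 10 cycles, utilization 4/5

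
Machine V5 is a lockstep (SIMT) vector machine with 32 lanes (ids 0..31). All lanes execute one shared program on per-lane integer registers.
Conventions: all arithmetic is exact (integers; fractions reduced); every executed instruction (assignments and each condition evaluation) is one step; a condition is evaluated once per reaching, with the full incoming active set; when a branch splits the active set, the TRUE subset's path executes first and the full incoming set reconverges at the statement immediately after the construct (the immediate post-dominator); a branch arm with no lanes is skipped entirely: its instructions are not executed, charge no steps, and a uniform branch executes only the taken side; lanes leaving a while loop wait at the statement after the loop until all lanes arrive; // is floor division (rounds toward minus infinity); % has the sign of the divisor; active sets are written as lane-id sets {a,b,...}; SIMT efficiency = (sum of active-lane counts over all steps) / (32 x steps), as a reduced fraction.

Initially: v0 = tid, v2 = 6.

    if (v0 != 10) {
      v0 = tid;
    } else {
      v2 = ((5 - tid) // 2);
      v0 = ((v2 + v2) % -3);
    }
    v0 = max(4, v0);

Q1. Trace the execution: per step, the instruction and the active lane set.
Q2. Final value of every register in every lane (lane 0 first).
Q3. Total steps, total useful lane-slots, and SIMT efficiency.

step 0: eval (v0 != 10)              {0,1,2,3,4,5,6,7,8,9,10,11,12,13,14,15,16,17,18,19,20,21,22,23,24,25,26,27,28,29,30,31}
step 1: v0 <- tid                    {0,1,2,3,4,5,6,7,8,9,11,12,13,14,15,16,17,18,19,20,21,22,23,24,25,26,27,28,29,30,31}
step 2: v2 <- ((5 - tid) // 2)       {10}
step 3: v0 <- ((v2 + v2) % -3)       {10}
step 4: v0 <- max(4, v0)             {0,1,2,3,4,5,6,7,8,9,10,11,12,13,14,15,16,17,18,19,20,21,22,23,24,25,26,27,28,29,30,31}

Answer: 5 steps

v0: 4,4,4,4,4,5,6,7,8,9,4,11,12,13,14,15,16,17,18,19,20,21,22,23,24,25,26,27,28,29,30,31
v2: 6,6,6,6,6,6,6,6,6,6,-3,6,6,6,6,6,6,6,6,6,6,6,6,6,6,6,6,6,6,6,6,6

steps = 5; useful = 97; efficiency = 97/160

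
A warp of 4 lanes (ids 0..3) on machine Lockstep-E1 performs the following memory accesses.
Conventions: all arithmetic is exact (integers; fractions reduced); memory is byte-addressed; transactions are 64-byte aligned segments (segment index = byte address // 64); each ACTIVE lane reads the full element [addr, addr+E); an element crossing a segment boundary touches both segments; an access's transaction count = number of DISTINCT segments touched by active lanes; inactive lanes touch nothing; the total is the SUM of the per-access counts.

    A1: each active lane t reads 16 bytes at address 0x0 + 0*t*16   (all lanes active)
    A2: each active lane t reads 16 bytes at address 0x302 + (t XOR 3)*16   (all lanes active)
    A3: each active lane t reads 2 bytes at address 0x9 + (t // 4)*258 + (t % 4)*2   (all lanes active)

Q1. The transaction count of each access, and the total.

A1: 1 transaction
A2: 2 transactions
A3: 1 transaction

Answer: 1,2,1; total 4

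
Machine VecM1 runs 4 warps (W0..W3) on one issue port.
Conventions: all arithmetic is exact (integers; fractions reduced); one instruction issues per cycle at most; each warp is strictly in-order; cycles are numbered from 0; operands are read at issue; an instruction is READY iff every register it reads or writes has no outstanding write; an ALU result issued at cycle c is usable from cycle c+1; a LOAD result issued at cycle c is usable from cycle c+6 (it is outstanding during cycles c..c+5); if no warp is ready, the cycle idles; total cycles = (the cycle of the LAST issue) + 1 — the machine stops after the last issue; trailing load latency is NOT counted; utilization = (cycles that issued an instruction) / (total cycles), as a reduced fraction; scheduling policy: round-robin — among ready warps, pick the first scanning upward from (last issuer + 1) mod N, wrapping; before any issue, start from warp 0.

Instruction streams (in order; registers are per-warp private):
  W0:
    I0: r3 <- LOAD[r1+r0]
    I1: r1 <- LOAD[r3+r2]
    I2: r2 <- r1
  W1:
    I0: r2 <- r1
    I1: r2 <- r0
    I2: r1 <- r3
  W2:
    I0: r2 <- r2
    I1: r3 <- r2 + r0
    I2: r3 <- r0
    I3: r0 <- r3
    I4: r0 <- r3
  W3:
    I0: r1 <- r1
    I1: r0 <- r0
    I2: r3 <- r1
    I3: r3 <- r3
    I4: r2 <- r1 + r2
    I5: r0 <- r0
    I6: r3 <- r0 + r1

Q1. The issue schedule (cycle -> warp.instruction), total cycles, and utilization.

cycle 0: W0.I0
cycle 1: W1.I0
cycle 2: W2.I0
cycle 3: W3.I0
cycle 4: W1.I1
cycle 5: W2.I1
cycle 6: W3.I1
cycle 7: W0.I1
cycle 8: W1.I2
cycle 9: W2.I2
cycle 10: W3.I2
cycle 11: W2.I3
cycle 12: W3.I3
cycle 13: W0.I2
cycle 14: W2.I4
cycle 15: W3.I4
cycle 16: W3.I5
cycle 17: W3.I6

Answer: 18 cycles, utilization 1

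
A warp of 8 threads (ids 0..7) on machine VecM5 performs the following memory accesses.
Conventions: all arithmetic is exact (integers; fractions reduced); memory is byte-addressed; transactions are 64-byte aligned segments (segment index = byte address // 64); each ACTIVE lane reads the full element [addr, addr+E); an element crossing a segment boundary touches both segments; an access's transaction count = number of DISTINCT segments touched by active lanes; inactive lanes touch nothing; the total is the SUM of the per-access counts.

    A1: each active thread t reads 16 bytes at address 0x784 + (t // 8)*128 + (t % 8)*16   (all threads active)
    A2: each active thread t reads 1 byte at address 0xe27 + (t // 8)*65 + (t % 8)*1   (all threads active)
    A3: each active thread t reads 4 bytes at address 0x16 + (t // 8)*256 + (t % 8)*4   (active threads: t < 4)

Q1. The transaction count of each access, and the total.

A1: 3 transactions
A2: 1 transaction
A3: 1 transaction

Answer: 3,1,1; total 5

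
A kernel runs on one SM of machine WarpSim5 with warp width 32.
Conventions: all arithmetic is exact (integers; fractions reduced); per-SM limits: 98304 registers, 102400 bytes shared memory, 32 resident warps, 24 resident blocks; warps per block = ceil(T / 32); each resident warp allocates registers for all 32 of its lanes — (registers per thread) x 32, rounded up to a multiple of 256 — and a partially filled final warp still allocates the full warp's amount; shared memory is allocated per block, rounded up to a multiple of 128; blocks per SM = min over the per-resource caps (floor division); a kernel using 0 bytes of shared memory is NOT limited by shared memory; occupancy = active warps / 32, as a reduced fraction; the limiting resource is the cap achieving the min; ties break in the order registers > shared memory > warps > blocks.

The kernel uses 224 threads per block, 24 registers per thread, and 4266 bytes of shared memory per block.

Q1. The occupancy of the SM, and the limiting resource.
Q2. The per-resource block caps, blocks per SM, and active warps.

Answer: occupancy 7/8, limited by warps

registers: 18 blocks
shared memory: 23 blocks
warps: 4 blocks
blocks: 24 blocks

Answer: 4 blocks, 28 active warps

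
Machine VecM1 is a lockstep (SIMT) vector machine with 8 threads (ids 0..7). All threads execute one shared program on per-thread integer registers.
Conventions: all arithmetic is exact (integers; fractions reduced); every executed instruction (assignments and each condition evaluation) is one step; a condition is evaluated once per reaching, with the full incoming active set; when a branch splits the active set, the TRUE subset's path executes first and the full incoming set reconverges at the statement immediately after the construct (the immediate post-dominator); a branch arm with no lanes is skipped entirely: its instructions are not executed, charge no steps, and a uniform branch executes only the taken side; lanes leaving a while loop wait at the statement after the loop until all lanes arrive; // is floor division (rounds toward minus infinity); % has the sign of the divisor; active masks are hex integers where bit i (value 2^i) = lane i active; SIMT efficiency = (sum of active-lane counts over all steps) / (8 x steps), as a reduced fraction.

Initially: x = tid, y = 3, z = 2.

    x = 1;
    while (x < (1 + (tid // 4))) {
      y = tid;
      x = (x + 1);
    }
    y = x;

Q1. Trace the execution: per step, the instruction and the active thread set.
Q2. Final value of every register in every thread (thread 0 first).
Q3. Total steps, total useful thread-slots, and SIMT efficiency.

step 0: x <- 1                       0xff
step 1: eval (x < (1 + (tid // 4)))  0xff
step 2: y <- tid                     0xf0
step 3: x <- (x + 1)                 0xf0
step 4: eval (x < (1 + (tid // 4)))  0xf0
step 5: y <- x                       0xff

Answer: 6 steps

x: 1,1,1,1,2,2,2,2
y: 1,1,1,1,2,2,2,2
z: 2,2,2,2,2,2,2,2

steps = 6; useful = 36; efficiency = 36/48 = 3/4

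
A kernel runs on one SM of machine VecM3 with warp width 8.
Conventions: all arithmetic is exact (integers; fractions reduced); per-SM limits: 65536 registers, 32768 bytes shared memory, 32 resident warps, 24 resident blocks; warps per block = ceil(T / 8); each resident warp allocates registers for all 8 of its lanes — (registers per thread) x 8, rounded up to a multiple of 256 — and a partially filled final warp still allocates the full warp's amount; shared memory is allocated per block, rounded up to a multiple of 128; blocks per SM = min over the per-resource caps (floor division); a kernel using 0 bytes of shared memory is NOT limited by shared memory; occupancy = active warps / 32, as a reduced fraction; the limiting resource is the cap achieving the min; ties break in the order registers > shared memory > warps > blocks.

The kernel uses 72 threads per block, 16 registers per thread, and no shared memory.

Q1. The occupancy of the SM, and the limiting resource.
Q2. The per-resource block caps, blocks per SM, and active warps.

Answer: occupancy 27/32, limited by warps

registers: 28 blocks
shared memory: no limit (kernel uses none)
warps: 3 blocks
blocks: 24 blocks

Answer: 3 blocks, 27 active warps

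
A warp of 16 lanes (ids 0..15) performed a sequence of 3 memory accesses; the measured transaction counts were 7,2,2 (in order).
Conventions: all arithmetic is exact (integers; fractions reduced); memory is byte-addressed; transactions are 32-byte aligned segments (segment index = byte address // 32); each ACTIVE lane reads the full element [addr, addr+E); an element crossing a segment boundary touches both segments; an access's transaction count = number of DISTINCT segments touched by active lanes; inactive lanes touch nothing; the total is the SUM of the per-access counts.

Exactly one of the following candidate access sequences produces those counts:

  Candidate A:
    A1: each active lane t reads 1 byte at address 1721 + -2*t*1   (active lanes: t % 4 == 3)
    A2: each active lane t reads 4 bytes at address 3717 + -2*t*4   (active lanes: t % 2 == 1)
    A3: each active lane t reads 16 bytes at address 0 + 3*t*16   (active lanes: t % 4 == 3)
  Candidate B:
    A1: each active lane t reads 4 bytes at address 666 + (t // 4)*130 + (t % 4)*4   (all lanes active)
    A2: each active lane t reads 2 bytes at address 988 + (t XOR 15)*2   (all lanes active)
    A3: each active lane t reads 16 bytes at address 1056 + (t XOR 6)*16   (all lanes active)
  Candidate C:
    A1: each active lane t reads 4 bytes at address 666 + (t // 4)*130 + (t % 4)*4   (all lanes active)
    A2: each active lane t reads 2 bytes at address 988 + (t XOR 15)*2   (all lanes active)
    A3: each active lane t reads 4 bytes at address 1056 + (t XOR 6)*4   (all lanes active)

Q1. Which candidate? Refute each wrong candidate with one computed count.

A: A1 gives 2 transactions, not 7
B: A3 gives 8 transactions, not 2
C: all counts match (7,2,2)

Answer: C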